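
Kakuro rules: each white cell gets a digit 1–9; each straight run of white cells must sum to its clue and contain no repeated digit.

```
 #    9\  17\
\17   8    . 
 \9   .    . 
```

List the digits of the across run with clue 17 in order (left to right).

8 9

17 in 2 cells must be {8,9}.
R1C2 = 17 − 8 = 9 completes the 17 across.
R2C1 = 9 − 8 = 1 completes the 9 down.
R2C2 = 9 − 1 = 8 completes the 9 across.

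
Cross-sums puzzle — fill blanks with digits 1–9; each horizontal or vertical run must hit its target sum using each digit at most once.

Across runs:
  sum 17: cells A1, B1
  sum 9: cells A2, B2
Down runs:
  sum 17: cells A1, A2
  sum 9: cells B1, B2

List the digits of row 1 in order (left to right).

9 8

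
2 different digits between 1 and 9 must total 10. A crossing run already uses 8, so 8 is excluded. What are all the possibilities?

{1,9}; {3,7}; {4,6}

2 distinct digits from 1–9 sum between 3 and 17.
Dropping sets that contain 8.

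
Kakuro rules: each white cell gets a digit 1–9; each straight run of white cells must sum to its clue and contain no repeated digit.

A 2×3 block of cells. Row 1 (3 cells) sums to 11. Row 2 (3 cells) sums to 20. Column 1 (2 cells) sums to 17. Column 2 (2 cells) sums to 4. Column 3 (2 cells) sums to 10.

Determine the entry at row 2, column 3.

17 in 2 cells must be {8,9}; 4 in 2 cells must be {1,3}.
The 11 across and the 17 down share only 8, so (1,1) = 8.
Given what's placed, (1,2) must be 1 to fit the 11 across and 4 down.
(1,3) = 11 − 9 = 2 completes the 11 across.
(2,1) = 17 − 8 = 9 completes the 17 down.
(2,2) = 4 − 1 = 3 completes the 4 down.
(2,3) = 20 − 12 = 8 completes the 20 across.

8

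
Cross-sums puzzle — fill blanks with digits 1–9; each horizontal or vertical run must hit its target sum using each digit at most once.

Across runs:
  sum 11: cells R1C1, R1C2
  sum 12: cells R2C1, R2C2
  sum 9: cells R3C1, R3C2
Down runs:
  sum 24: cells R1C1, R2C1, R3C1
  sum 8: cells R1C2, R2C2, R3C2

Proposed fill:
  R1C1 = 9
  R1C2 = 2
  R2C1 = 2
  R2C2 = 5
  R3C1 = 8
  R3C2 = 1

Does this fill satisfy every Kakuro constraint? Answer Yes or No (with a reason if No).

No — the down run R1C1–R3C1 sums to 19, not 24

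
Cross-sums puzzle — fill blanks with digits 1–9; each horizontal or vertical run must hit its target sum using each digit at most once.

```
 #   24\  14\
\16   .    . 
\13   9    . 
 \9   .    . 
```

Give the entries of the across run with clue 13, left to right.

9, 4

16 in 2 cells must be {7,9}; 24 in 3 cells must be {7,8,9}.
Given what's placed, R1C1 must be 7 to fit the 16 across and 24 down.
R1C2 = 16 − 7 = 9 completes the 16 across.
R2C2 = 13 − 9 = 4 completes the 13 across.
R3C1 = 24 − 16 = 8 completes the 24 down.
R3C2 = 9 − 8 = 1 completes the 9 across.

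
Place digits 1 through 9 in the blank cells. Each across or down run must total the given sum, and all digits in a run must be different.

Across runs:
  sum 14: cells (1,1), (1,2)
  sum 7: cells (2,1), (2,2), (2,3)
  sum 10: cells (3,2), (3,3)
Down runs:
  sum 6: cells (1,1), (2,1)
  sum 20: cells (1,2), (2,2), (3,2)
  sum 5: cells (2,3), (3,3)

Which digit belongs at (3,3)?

3

7 in 3 cells must be {1,2,4}.
The 14 across and the 6 down share only 5, so (1,1) = 5.
(1,2) = 14 − 5 = 9 completes the 14 across.
(2,1) = 6 − 5 = 1 completes the 6 down.
(2,2) = 4: the only remaining digit allowed by both the 7 across and the 20 down.
(2,3) = 7 − 5 = 2 completes the 7 across.
(3,2) = 20 − 13 = 7 completes the 20 down.
(3,3) = 10 − 7 = 3 completes the 10 across.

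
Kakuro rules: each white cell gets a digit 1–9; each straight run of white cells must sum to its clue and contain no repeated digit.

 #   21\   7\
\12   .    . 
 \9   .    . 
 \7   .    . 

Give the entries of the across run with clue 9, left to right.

7, 2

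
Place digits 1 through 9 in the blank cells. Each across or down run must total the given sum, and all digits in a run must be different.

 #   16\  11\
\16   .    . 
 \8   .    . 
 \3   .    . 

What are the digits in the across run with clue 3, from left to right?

16 in 2 cells must be {7,9}; 3 in 2 cells must be {1,2}.
The 16 across and the 11 down share only 7, so R1C2 = 7.
Given what's placed, R3C2 must be 1 to fit the 3 across and 11 down.
R1C1 = 16 − 7 = 9 completes the 16 across.
R2C2 = 11 − 8 = 3 completes the 11 down.
R3C1 = 3 − 1 = 2 completes the 3 across.
R2C1 = 8 − 3 = 5 completes the 8 across.

2, 1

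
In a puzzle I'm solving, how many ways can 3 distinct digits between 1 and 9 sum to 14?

3 distinct digits from 1–9 sum between 6 and 24.

8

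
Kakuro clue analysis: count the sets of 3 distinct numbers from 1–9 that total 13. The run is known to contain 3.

3

3 distinct digits from 1–9 sum between 6 and 24.
Keeping only sets containing 3.
Enumerating: {1,3,9}, {2,3,8}, {3,4,6}.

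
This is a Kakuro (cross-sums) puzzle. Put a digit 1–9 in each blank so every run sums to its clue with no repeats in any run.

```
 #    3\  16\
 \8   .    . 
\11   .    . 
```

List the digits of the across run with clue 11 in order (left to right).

3 in 2 cells must be {1,2}; 16 in 2 cells must be {7,9}.
The 8 across and the 16 down share only 7, so R1C2 = 7.
The 11 across and the 3 down share only 2, so R2C1 = 2.
R2C2 = 11 − 2 = 9 completes the 11 across.
R1C1 = 8 − 7 = 1 completes the 8 across.

2 9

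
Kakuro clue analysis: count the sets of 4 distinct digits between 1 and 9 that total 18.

4 distinct digits from 1–9 sum between 10 and 30.

11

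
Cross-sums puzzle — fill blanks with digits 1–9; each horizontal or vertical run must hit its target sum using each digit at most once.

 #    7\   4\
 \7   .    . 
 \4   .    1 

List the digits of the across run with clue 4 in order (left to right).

4 in 2 cells must be {1,3}.
R1C2 = 4 − 1 = 3 completes the 4 down.
R2C1 = 4 − 1 = 3 completes the 4 across.
R1C1 = 7 − 3 = 4 completes the 7 across.

3 1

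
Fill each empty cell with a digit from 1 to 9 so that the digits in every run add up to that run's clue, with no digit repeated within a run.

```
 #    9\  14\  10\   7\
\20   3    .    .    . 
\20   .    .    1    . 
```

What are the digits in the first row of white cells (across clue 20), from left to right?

3 6 9 2

R1C3 = 10 − 1 = 9 completes the 10 down.
R2C1 = 9 − 3 = 6 completes the 9 down.
R1C2 = 6: the only remaining digit allowed by both the 20 across and the 14 down.
R1C4 = 20 − 18 = 2 completes the 20 across.
R2C2 = 14 − 6 = 8 completes the 14 down.
R2C4 = 20 − 15 = 5 completes the 20 across.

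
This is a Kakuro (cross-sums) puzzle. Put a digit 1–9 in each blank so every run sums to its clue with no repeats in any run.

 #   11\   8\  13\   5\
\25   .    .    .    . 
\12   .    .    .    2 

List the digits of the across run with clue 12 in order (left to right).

5 1 4 2

R1C4 = 5 − 2 = 3 completes the 5 down.
Nothing is forced directly, so branch on R1C2, whose candidates are 5 or 6 or 7. If R1C2 = 5: that forces R2C2 = 3, R2C3 = 6, after which R1C3 would have to be in {8,9} for the 25 across but in {7} for the 13 down — contradiction. If R1C2 = 6: then R2C2 would have to be in {1,3,4,5,6} for the 12 across but in {2} for the 8 down — contradiction. So R1C2 = 7.
R2C2 = 8 − 7 = 1 completes the 8 down.
No cell is forced outright now. R1C1 can only be 6 or 9 (the digits allowed by both its 25 across and its 11 down). If R1C1 = 9: that forces R1C3 = 6, after which R2C1 would have to be in {3,4,5,6} for the 12 across but in {2} for the 11 down — contradiction. So R1C1 = 6.
R1C3 = 25 − 16 = 9 completes the 25 across.
R2C1 = 11 − 6 = 5 completes the 11 down.
R2C3 = 12 − 8 = 4 completes the 12 across.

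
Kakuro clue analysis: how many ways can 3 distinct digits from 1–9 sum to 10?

4

3 distinct digits from 1–9 sum between 6 and 24.
Enumerating: {1,2,7}, {1,3,6}, {1,4,5}, {2,3,5}.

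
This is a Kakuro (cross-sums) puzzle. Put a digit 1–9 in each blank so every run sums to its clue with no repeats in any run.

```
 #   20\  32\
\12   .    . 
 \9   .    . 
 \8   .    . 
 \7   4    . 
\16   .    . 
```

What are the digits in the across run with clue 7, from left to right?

16 in 2 cells must be {7,9}.
R4C2 = 7 − 4 = 3 completes the 7 across.

4 3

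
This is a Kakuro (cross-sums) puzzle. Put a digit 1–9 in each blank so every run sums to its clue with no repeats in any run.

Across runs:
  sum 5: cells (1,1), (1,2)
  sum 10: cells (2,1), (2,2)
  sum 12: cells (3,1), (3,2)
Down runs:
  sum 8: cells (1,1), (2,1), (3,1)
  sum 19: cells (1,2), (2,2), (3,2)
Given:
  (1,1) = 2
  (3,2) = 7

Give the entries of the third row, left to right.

(1,2) = 5 − 2 = 3 completes the 5 across.
(2,1) = 1: the only remaining digit allowed by both the 10 across and the 8 down.
(2,2) = 10 − 1 = 9 completes the 10 across.
(3,1) = 12 − 7 = 5 completes the 12 across.

5 7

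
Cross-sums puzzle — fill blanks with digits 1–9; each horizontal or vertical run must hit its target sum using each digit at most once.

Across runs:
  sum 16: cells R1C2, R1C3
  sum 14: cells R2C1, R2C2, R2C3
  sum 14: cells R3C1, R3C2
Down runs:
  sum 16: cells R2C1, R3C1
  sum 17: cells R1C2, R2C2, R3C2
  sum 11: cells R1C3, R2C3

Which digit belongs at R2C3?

16 in 2 cells must be {7,9}.
The 14 across and the 16 down share only 9, so R3C1 = 9.
R3C2 = 14 − 9 = 5 completes the 14 across.
R1C2 = 9: the only remaining digit allowed by both the 16 across and the 17 down.
R1C3 = 16 − 9 = 7 completes the 16 across.
R2C1 = 16 − 9 = 7 completes the 16 down.
R2C2 = 17 − 14 = 3 completes the 17 down.
R2C3 = 14 − 10 = 4 completes the 14 across.

4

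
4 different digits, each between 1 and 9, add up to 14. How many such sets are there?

4 distinct digits from 1–9 sum between 10 and 30.
Enumerating: {1,2,3,8}, {1,2,4,7}, {1,2,5,6}, {1,3,4,6}, {2,3,4,5}.

5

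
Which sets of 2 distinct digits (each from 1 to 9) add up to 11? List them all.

{2,9}; {3,8}; {4,7}; {5,6}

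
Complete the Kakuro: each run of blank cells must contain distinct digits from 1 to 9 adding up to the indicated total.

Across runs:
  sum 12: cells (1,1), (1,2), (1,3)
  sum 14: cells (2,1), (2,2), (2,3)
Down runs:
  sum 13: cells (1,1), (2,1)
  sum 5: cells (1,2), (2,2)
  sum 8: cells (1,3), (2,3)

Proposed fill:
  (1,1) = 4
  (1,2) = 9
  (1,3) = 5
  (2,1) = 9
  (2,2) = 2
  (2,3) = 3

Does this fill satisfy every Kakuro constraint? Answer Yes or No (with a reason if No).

No — the across run (1,1)–(1,3) sums to 18, not 12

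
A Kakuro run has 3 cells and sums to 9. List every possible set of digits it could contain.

{1,2,6}; {1,3,5}; {2,3,4}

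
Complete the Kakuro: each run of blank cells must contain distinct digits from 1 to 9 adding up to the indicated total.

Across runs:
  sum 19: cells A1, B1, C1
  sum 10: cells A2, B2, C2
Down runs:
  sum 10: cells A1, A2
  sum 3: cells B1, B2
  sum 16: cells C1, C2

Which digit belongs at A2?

2

3 in 2 cells must be {1,2}; 16 in 2 cells must be {7,9}.
The 19 across and the 3 down share only 2, so B1 = 2.
Given what's placed, C1 must be 9 to fit the 19 across and 16 down.
B2 = 3 − 2 = 1 completes the 3 down.
C2 = 16 − 9 = 7 completes the 16 down.
A1 = 19 − 11 = 8 completes the 19 across.
A2 = 10 − 8 = 2 completes the 10 across.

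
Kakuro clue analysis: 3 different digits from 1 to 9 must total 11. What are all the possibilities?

3 distinct digits from 1–9 sum between 6 and 24.

{1,2,8}; {1,3,7}; {1,4,6}; {2,3,6}; {2,4,5}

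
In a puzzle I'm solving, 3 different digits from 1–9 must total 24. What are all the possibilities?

{7,8,9}

3 distinct digits from 1–9 sum between 6 and 24.
Only one set works: {7,8,9}.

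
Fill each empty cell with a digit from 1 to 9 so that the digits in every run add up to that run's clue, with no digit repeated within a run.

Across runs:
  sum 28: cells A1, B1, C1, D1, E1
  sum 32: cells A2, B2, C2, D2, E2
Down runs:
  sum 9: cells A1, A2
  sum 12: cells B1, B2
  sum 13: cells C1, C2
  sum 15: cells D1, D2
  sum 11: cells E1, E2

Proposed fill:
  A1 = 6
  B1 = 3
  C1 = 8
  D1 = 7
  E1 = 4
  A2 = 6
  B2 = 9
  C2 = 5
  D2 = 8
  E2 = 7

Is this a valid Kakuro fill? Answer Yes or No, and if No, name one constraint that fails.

No — the down run A1–A2 sums to 12, not 9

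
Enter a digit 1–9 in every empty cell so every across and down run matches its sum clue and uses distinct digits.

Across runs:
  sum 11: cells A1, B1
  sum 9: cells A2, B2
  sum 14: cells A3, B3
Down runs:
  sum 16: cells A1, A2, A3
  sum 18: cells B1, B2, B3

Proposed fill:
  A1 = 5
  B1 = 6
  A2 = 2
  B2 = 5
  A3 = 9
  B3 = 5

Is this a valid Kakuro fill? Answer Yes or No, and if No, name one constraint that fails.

No — the across run A2–B2 sums to 7, not 9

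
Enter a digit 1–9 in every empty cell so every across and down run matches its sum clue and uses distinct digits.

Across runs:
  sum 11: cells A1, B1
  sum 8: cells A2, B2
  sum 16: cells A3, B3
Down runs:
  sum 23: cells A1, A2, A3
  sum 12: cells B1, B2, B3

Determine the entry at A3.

9

16 in 2 cells must be {7,9}; 23 in 3 cells must be {6,8,9}.
The 8 across and the 23 down share only 6, so A2 = 6.
B2 = 8 − 6 = 2 completes the 8 across.
Given what's placed, A3 must be 9 to fit the 16 across and 23 down.
B3 = 16 − 9 = 7 completes the 16 across.
A1 = 23 − 15 = 8 completes the 23 down.
B1 = 11 − 8 = 3 completes the 11 across.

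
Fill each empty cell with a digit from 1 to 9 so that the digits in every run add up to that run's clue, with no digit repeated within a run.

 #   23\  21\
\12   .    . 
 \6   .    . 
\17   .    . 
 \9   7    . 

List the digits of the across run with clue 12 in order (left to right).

17 in 2 cells must be {8,9}.
R4C2 = 9 − 7 = 2 completes the 9 across.
Nothing is forced directly, so branch on R3C1, whose candidates are 8 or 9. If R3C1 = 8: that forces R3C2 = 9, R2C2 = 4, after which R1C2 would have to be in {3,4,5,7,8,9} for the 12 across but in {6} for the 21 down — contradiction. So R3C1 = 9.
R3C2 = 17 − 9 = 8 completes the 17 across.
No cell is forced outright now. R2C2 can only be 4 or 5 (the digits allowed by both its 6 across and its 21 down). If R2C2 = 5: then R1C2 would have to be in {3,4,5,7,8,9} for the 12 across but in {6} for the 21 down — contradiction. So R2C2 = 4.
R1C2 = 21 − 14 = 7 completes the 21 down.
R2C1 = 6 − 4 = 2 completes the 6 across.
R1C1 = 12 − 7 = 5 completes the 12 across.

5 7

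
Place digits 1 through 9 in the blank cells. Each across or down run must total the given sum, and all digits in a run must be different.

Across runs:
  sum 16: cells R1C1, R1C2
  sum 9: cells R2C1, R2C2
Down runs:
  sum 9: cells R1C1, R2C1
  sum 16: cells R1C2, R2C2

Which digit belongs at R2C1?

2

16 in 2 cells must be {7,9}.
The 16 across and the 9 down share only 7, so R1C1 = 7.
R1C2 = 16 − 7 = 9 completes the 16 across.
R2C1 = 9 − 7 = 2 completes the 9 down.
R2C2 = 9 − 2 = 7 completes the 9 across.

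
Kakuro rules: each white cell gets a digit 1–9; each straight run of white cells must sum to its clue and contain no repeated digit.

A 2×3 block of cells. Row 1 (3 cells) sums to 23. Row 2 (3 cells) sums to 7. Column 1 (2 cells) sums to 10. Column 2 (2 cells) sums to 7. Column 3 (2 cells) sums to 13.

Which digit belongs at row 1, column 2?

6

23 in 3 cells must be {6,8,9}; 7 in 3 cells must be {1,2,4}.
The 23 across and the 7 down share only 6, so (1,2) = 6.
(2,2) = 7 − 6 = 1 completes the 7 down.
Given what's placed, (2,3) must be 4 to fit the 7 across and 13 down.
(1,3) = 13 − 4 = 9 completes the 13 down.
(2,1) = 7 − 5 = 2 completes the 7 across.
(1,1) = 23 − 15 = 8 completes the 23 across.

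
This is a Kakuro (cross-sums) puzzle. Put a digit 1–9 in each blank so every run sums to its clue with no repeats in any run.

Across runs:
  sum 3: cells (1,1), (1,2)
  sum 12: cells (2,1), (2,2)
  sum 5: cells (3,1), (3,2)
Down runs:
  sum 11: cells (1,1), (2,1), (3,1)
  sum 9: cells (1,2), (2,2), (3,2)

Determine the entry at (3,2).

3

3 in 2 cells must be {1,2}.
Nothing is forced directly, so branch on (2,2), whose candidates are 3 or 4 or 5. If (2,2) = 3: then (2,1) would have to be in {9} for the 12 across but in {1,2,3,4,5,6,7,8} for the 11 down — contradiction. If (2,2) = 5: that forces (1,2) = 1, (2,1) = 7, (3,2) = 3, after which (1,1) would have to be in {2} for the 3 across but in {1,3} for the 11 down — contradiction. So (2,2) = 4.
Given what's placed, (1,2) must be 2 to fit the 3 across and 9 down.
(2,1) = 12 − 4 = 8 completes the 12 across.
(3,2) = 9 − 6 = 3 completes the 9 down.
(1,1) = 3 − 2 = 1 completes the 3 across.
(3,1) = 5 − 3 = 2 completes the 5 across.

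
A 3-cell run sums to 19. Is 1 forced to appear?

No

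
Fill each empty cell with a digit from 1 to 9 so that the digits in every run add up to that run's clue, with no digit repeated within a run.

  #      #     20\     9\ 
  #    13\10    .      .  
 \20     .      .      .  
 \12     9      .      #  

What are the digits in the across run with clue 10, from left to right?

R2C1 = 13 − 9 = 4 completes the 13 down.
R2C3 = 7: the only remaining digit allowed by both the 20 across and the 9 down.
R3C2 = 12 − 9 = 3 completes the 12 across.
R1C3 = 9 − 7 = 2 completes the 9 down.
R2C2 = 20 − 11 = 9 completes the 20 across.
R1C2 = 10 − 2 = 8 completes the 10 across.

8, 2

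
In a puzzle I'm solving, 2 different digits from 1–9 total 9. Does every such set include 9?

No

Counterexample: {1,8} sums to 9 without using 9.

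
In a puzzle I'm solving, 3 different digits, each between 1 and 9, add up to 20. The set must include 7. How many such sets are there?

2

3 distinct digits from 1–9 sum between 6 and 24.
Keeping only sets containing 7.
Enumerating: {4,7,9}, {5,7,8}.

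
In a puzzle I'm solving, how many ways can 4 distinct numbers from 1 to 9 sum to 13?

4 distinct digits from 1–9 sum between 10 and 30.
Enumerating: {1,2,3,7}, {1,2,4,6}, {1,3,4,5}.

3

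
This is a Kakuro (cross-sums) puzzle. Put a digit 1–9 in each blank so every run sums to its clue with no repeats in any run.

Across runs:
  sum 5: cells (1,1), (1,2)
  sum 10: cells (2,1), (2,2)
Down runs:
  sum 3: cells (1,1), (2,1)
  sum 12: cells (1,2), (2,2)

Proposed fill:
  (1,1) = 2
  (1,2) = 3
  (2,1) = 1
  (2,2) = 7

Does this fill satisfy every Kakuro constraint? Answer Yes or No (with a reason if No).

No — the across run (2,1)–(2,2) sums to 8, not 10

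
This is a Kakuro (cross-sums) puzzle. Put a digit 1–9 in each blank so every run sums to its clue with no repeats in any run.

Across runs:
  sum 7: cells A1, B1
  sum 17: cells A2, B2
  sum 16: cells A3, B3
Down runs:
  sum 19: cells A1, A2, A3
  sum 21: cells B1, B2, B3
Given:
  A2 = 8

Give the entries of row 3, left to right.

17 in 2 cells must be {8,9}; 16 in 2 cells must be {7,9}.
B2 = 17 − 8 = 9 completes the 17 across.
Given what's placed, B3 must be 7 to fit the 16 across and 21 down.
B1 = 21 − 16 = 5 completes the 21 down.
A3 = 16 − 7 = 9 completes the 16 across.
A1 = 7 − 5 = 2 completes the 7 across.

9, 7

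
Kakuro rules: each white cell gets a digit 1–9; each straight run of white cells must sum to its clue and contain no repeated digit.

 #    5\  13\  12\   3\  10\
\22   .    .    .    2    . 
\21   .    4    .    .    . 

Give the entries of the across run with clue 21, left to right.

2 4 5 1 9

3 in 2 cells must be {1,2}.
R1C2 = 13 − 4 = 9 completes the 13 down.
R2C4 = 3 − 2 = 1 completes the 3 down.
Nothing is forced directly, so branch on R2C1, whose candidates are 2 or 3. If R2C1 = 3: then R1C1 would have to be in {1,3,4,6,7} for the 22 across but in {2} for the 5 down — contradiction. So R2C1 = 2.
R1C1 = 5 − 2 = 3 completes the 5 down.
R1C3 = 7: the only remaining digit allowed by both the 22 across and the 12 down.
R1C5 = 22 − 21 = 1 completes the 22 across.
R2C3 = 12 − 7 = 5 completes the 12 down.
R2C5 = 21 − 12 = 9 completes the 21 across.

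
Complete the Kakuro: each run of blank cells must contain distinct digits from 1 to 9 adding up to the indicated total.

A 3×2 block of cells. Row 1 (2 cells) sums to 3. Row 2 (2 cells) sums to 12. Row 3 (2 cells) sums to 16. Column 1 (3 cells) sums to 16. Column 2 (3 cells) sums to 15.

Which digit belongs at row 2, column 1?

8

3 in 2 cells must be {1,2}; 16 in 2 cells must be {7,9}.
Nothing is forced directly, so branch on (3,2), whose candidates are 7 or 9. If (3,2) = 7: that forces (1,2) = 2, after which (2,2) would have to be in {3,4,5,7,8,9} for the 12 across but in {6} for the 15 down — contradiction. So (3,2) = 9.
(3,1) = 16 − 9 = 7 completes the 16 across.
Given what's placed, (1,1) must be 1 to fit the 3 across and 16 down.
(1,2) = 3 − 1 = 2 completes the 3 across.
(2,1) = 16 − 8 = 8 completes the 16 down.
(2,2) = 12 − 8 = 4 completes the 12 across.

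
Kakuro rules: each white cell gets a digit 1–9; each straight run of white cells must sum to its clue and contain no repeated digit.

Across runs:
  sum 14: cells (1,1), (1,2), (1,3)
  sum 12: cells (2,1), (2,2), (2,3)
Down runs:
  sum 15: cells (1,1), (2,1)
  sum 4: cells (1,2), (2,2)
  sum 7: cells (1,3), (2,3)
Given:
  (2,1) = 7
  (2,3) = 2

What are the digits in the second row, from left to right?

4 in 2 cells must be {1,3}.
(1,1) = 15 − 7 = 8 completes the 15 down.
Given what's placed, (1,2) must be 1 to fit the 14 across and 4 down.
(1,3) = 14 − 9 = 5 completes the 14 across.
(2,2) = 12 − 9 = 3 completes the 12 across.

7 3 2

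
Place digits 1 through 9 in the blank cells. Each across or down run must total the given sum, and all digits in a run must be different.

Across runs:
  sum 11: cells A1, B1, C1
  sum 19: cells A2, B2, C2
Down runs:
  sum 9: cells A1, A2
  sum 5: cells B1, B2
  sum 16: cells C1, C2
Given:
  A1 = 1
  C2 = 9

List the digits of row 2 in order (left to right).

16 in 2 cells must be {7,9}.
C1 = 16 − 9 = 7 completes the 16 down.
A2 = 9 − 1 = 8 completes the 9 down.
B2 = 19 − 17 = 2 completes the 19 across.
B1 = 11 − 8 = 3 completes the 11 across.

8 2 9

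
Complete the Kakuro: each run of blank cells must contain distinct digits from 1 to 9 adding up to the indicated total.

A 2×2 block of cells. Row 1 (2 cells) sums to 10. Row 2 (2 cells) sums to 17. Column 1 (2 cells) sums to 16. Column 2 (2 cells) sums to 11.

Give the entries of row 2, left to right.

9 8

17 in 2 cells must be {8,9}; 16 in 2 cells must be {7,9}.
The 17 across and the 16 down share only 9, so (2,1) = 9.
(2,2) = 17 − 9 = 8 completes the 17 across.
(1,1) = 16 − 9 = 7 completes the 16 down.
(1,2) = 10 − 7 = 3 completes the 10 across.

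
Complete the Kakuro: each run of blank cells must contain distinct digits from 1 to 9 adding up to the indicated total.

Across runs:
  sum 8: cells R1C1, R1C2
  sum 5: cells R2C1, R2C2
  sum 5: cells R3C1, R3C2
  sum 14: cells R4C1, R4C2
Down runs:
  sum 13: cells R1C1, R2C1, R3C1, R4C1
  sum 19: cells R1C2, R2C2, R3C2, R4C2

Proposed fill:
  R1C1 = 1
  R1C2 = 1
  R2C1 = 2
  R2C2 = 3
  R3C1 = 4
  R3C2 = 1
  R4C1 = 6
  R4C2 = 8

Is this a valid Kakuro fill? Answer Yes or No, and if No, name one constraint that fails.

No — the down run R1C2–R4C2 sums to 13, not 19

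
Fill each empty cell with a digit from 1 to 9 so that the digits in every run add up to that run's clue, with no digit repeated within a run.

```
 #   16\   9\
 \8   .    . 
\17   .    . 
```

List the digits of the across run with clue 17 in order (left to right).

9 8

17 in 2 cells must be {8,9}; 16 in 2 cells must be {7,9}.
The 8 across and the 16 down share only 7, so R1C1 = 7.
R1C2 = 8 − 7 = 1 completes the 8 across.
R2C1 = 16 − 7 = 9 completes the 16 down.
R2C2 = 17 − 9 = 8 completes the 17 across.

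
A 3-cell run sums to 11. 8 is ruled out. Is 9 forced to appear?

No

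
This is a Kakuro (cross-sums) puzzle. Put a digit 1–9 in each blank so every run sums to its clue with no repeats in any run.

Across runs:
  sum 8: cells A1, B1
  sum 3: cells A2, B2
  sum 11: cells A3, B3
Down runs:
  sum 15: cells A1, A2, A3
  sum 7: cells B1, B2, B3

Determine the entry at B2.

3 in 2 cells must be {1,2}; 7 in 3 cells must be {1,2,4}.
Nothing is forced directly, so branch on B3, whose candidates are 2 or 4. If B3 = 2: that forces B1 = 1, after which B2 would have to be in {1,2} for the 3 across but in {4} for the 7 down — contradiction. So B3 = 4.
A3 = 11 − 4 = 7 completes the 11 across.
Given what's placed, A2 must be 2 to fit the 3 across and 15 down.
B2 = 3 − 2 = 1 completes the 3 across.
A1 = 15 − 9 = 6 completes the 15 down.
B1 = 8 − 6 = 2 completes the 8 across.

1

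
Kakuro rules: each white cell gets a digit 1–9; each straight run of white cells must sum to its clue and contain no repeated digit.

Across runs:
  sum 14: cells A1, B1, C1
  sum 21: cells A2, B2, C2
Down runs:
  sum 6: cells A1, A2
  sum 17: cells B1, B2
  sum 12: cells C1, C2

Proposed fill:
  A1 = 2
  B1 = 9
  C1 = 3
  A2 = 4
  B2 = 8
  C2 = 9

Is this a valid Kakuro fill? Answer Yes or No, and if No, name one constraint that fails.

Yes

Across: 2+9+3=14; 4+8+9=21. Down: 2+4=6; 9+8=17; 3+9=12. No digit repeats within any run.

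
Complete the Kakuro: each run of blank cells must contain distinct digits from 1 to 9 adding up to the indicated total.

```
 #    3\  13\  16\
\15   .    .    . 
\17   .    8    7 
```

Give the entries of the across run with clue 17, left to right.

2, 8, 7

3 in 2 cells must be {1,2}; 16 in 2 cells must be {7,9}.
R1C2 = 13 − 8 = 5 completes the 13 down.
R1C3 = 16 − 7 = 9 completes the 16 down.
R2C1 = 17 − 15 = 2 completes the 17 across.
R1C1 = 15 − 14 = 1 completes the 15 across.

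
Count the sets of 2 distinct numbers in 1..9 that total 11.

4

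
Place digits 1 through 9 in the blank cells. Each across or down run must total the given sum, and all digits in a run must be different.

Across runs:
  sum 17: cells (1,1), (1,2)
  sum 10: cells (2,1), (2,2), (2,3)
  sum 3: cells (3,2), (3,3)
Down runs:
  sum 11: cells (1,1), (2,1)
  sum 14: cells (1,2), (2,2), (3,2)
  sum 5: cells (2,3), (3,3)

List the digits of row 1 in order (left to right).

9 8

17 in 2 cells must be {8,9}; 3 in 2 cells must be {1,2}.
Nothing is forced directly, so branch on (3,2), whose candidates are 1 or 2. If (3,2) = 2: that forces (3,3) = 1, (2,3) = 4, (2,1) = 5, after which (2,2) would have to be in {1} for the 10 across but in {3,4,5,7,8,9} for the 14 down — contradiction. So (3,2) = 1.
(3,3) = 3 − 1 = 2 completes the 3 across.
(2,3) = 5 − 2 = 3 completes the 5 down.
No cell is forced outright now. (2,2) can only be 5 or 6 (the digits allowed by both its 10 across and its 14 down). If (2,2) = 6: then (1,2) would have to be in {8,9} for the 17 across but in {7} for the 14 down — contradiction. So (2,2) = 5.
(1,2) = 14 − 6 = 8 completes the 14 down.
(2,1) = 10 − 8 = 2 completes the 10 across.
(1,1) = 17 − 8 = 9 completes the 17 across.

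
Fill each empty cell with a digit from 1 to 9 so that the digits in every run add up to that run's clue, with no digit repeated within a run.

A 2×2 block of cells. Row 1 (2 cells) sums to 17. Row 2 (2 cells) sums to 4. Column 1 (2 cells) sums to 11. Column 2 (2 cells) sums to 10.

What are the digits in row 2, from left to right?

3 1

17 in 2 cells must be {8,9}; 4 in 2 cells must be {1,3}.
The 4 across and the 11 down share only 3, so (2,1) = 3.
(2,2) = 4 − 3 = 1 completes the 4 across.
(1,1) = 11 − 3 = 8 completes the 11 down.
(1,2) = 17 − 8 = 9 completes the 17 across.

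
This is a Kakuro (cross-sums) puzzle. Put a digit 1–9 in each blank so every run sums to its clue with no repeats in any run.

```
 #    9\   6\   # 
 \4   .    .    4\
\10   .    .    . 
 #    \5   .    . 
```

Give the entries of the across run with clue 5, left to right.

2 3

4 in 2 cells must be {1,3}; 6 in 3 cells must be {1,2,3}.
Nothing is forced directly, so branch on R1C1, whose candidates are 1 or 3. If R1C1 = 1: that forces R1C2 = 3, after which R2C1 would have to be in {1,2,3,4,5,6,7} for the 10 across but in {8} for the 9 down — contradiction. So R1C1 = 3.
R1C2 = 4 − 3 = 1 completes the 4 across.
R2C1 = 9 − 3 = 6 completes the 9 down.
R2C2 = 3: the only remaining digit allowed by both the 10 across and the 6 down.
R2C3 = 10 − 9 = 1 completes the 10 across.
R3C2 = 6 − 4 = 2 completes the 6 down.
R3C3 = 5 − 2 = 3 completes the 5 across.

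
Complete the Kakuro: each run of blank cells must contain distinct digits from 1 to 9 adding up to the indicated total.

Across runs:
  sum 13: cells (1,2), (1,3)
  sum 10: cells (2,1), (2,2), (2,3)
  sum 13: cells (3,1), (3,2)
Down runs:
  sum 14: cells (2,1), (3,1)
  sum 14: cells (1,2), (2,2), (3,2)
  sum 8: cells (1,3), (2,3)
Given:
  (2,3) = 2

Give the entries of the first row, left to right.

7 6

(1,3) = 8 − 2 = 6 completes the 8 down.
Given what's placed, (2,1) must be 5 to fit the 10 across and 14 down.
(2,2) = 10 − 7 = 3 completes the 10 across.
(3,1) = 14 − 5 = 9 completes the 14 down.
(3,2) = 13 − 9 = 4 completes the 13 across.
(1,2) = 13 − 6 = 7 completes the 13 across.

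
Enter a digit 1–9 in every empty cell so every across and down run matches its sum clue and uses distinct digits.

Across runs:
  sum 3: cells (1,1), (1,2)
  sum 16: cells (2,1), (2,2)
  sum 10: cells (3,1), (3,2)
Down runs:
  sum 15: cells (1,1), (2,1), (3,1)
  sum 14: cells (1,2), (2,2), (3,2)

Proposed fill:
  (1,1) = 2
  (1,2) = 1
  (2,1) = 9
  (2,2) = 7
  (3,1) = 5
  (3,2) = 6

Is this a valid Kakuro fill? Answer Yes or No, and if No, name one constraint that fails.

No — the down run (1,1)–(3,1) sums to 16, not 15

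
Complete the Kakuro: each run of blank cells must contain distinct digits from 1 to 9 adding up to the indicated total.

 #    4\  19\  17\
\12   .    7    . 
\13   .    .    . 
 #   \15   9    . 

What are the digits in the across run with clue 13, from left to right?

4 in 2 cells must be {1,3}.
R2C2 = 19 − 16 = 3 completes the 19 down.
R3C3 = 15 − 9 = 6 completes the 15 across.
R2C1 = 1: the only remaining digit allowed by both the 13 across and the 4 down.
R2C3 = 13 − 4 = 9 completes the 13 across.
R1C1 = 4 − 1 = 3 completes the 4 down.
R1C3 = 12 − 10 = 2 completes the 12 across.

1 3 9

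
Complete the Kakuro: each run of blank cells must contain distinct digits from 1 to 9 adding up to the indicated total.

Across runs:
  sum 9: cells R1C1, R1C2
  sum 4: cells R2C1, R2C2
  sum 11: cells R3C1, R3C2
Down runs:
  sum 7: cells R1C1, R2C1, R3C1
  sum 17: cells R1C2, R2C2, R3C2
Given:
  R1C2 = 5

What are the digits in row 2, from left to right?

1 3

4 in 2 cells must be {1,3}; 7 in 3 cells must be {1,2,4}.
R1C1 = 9 − 5 = 4 completes the 9 across.
Given what's placed, R2C1 must be 1 to fit the 4 across and 7 down.
R2C2 = 4 − 1 = 3 completes the 4 across.
R3C1 = 7 − 5 = 2 completes the 7 down.
R3C2 = 11 − 2 = 9 completes the 11 across.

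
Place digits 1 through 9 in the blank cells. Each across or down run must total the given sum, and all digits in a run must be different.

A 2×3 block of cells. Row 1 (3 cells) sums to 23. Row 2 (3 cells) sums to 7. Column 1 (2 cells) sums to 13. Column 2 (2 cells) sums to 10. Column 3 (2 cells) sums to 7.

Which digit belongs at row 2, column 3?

23 in 3 cells must be {6,8,9}; 7 in 3 cells must be {1,2,4}.
The 23 across and the 7 down share only 6, so (1,3) = 6.
The 7 across and the 13 down share only 4, so (2,1) = 4.
(2,3) = 7 − 6 = 1 completes the 7 down.
(1,1) = 13 − 4 = 9 completes the 13 down.
(1,2) = 23 − 15 = 8 completes the 23 across.
(2,2) = 7 − 5 = 2 completes the 7 across.

1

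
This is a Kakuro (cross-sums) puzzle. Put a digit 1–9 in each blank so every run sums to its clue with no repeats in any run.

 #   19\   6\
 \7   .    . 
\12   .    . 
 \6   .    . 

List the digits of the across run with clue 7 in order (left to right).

6 1

6 in 3 cells must be {1,2,3}.
The 12 across and the 6 down share only 3, so R2C2 = 3.
R2C1 = 12 − 3 = 9 completes the 12 across.
Nothing is forced directly, so branch on R1C2, whose candidates are 1 or 2. If R1C2 = 2: then R1C1 would have to be in {5} for the 7 across but in {2,3,4,6,7,8} for the 19 down — contradiction. So R1C2 = 1.
R1C1 = 7 − 1 = 6 completes the 7 across.
R3C1 = 19 − 15 = 4 completes the 19 down.
R3C2 = 6 − 4 = 2 completes the 6 across.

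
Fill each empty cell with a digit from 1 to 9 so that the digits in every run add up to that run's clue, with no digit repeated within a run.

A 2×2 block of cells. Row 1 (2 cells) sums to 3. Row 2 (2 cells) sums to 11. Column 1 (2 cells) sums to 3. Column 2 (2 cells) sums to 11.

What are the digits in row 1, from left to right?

1 2

3 in 2 cells must be {1,2}.
The 3 across and the 11 down share only 2, so (1,2) = 2.
The 11 across and the 3 down share only 2, so (2,1) = 2.
(2,2) = 11 − 2 = 9 completes the 11 across.
(1,1) = 3 − 2 = 1 completes the 3 across.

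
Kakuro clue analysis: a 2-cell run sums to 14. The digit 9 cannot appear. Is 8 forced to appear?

The only way to make 14 from 2 distinct digits under that restriction is {6,8}, which contains 8.

Yes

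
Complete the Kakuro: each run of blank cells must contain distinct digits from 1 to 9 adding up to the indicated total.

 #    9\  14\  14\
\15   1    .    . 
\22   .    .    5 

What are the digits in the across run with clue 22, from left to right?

R1C3 = 14 − 5 = 9 completes the 14 down.
R2C1 = 9 − 1 = 8 completes the 9 down.
R2C2 = 22 − 13 = 9 completes the 22 across.
R1C2 = 15 − 10 = 5 completes the 15 across.

8 9 5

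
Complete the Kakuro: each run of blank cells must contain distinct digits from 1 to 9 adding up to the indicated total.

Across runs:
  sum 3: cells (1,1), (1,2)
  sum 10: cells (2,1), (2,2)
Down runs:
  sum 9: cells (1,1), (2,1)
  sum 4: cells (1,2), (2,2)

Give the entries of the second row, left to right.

3 in 2 cells must be {1,2}; 4 in 2 cells must be {1,3}.
The 3 across and the 4 down share only 1, so (1,2) = 1.
(2,2) = 4 − 1 = 3 completes the 4 down.
(1,1) = 3 − 1 = 2 completes the 3 across.
(2,1) = 10 − 3 = 7 completes the 10 across.

7 3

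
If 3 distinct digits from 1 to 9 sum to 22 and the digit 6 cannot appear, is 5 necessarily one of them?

Yes

The only way to make 22 from 3 distinct digits under that restriction is {5,8,9}, which contains 5.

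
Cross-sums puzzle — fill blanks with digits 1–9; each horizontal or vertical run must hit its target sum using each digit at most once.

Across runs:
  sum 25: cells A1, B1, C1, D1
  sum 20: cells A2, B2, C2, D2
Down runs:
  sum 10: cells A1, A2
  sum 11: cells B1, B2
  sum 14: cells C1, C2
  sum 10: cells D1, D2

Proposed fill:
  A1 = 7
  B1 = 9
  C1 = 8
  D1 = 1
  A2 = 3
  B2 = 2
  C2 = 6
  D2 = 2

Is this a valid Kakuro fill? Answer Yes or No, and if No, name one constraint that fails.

No — the down run D1–D2 sums to 3, not 10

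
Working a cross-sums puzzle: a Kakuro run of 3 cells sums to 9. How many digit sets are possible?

3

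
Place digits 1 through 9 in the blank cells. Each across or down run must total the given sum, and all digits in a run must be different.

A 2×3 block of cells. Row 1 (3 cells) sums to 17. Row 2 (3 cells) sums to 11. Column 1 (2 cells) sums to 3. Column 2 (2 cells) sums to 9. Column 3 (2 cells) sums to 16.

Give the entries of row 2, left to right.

1, 3, 7

3 in 2 cells must be {1,2}; 16 in 2 cells must be {7,9}.
The 11 across and the 16 down share only 7, so (2,3) = 7.
(1,3) = 16 − 7 = 9 completes the 16 down.
Given what's placed, (2,1) must be 1 to fit the 11 across and 3 down.
(2,2) = 11 − 8 = 3 completes the 11 across.
(1,1) = 3 − 1 = 2 completes the 3 down.
(1,2) = 17 − 11 = 6 completes the 17 across.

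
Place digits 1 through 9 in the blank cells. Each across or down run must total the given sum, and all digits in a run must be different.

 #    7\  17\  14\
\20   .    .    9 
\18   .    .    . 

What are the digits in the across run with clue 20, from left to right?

3 8 9

17 in 2 cells must be {8,9}.
Given what's placed, R1C2 must be 8 to fit the 20 across and 17 down.
R2C2 = 17 − 8 = 9 completes the 17 down.
R2C3 = 14 − 9 = 5 completes the 14 down.
R1C1 = 20 − 17 = 3 completes the 20 across.
R2C1 = 18 − 14 = 4 completes the 18 across.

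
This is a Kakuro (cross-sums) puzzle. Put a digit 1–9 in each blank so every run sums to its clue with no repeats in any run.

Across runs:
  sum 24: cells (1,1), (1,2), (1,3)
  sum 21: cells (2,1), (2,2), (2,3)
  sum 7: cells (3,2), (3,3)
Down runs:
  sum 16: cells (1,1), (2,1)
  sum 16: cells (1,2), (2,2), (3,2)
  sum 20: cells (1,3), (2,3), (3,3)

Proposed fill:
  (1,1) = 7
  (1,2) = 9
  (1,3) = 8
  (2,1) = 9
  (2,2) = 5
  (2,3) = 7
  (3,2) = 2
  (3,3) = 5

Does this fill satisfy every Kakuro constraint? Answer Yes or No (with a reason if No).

Yes

Across: 7+9+8=24; 9+5+7=21; 2+5=7. Down: 7+9=16; 9+5+2=16; 8+7+5=20. No digit repeats within any run.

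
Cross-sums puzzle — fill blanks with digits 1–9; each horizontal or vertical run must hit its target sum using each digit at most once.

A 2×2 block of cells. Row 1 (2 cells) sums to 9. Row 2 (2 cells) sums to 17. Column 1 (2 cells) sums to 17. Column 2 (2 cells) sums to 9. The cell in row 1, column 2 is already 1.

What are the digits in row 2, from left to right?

9, 8

17 in 2 cells must be {8,9}.
(1,1) = 9 − 1 = 8 completes the 9 across.
(2,1) = 17 − 8 = 9 completes the 17 down.
(2,2) = 17 − 9 = 8 completes the 17 across.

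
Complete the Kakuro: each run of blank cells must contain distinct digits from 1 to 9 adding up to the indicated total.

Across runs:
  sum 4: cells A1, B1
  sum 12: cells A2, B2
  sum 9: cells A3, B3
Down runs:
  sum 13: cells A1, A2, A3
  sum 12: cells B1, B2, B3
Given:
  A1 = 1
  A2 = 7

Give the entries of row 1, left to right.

4 in 2 cells must be {1,3}.
B1 = 4 − 1 = 3 completes the 4 across.
B2 = 12 − 7 = 5 completes the 12 across.
A3 = 13 − 8 = 5 completes the 13 down.
B3 = 9 − 5 = 4 completes the 9 across.

1, 3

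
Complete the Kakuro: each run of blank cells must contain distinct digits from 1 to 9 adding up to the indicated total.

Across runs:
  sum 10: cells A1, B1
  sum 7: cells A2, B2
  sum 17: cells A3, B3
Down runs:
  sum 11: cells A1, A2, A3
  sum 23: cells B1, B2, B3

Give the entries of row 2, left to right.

17 in 2 cells must be {8,9}; 23 in 3 cells must be {6,8,9}.
The 7 across and the 23 down share only 6, so B2 = 6.
The 17 across and the 11 down share only 8, so A3 = 8.
B3 = 17 − 8 = 9 completes the 17 across.
B1 = 23 − 15 = 8 completes the 23 down.
A2 = 7 − 6 = 1 completes the 7 across.
A1 = 10 − 8 = 2 completes the 10 across.

1, 6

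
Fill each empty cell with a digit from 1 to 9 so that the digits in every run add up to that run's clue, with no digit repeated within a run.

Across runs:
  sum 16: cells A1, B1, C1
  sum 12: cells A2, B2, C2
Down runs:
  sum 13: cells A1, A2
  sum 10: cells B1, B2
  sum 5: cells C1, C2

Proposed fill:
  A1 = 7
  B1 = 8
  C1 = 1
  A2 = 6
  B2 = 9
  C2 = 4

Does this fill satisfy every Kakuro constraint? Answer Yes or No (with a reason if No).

No — the down run B1–B2 sums to 17, not 10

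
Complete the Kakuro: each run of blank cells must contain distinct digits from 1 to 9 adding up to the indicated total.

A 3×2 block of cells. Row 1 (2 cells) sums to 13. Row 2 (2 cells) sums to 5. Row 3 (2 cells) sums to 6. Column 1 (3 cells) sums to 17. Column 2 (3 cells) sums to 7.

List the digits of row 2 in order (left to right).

7 in 3 cells must be {1,2,4}.
The 13 across and the 7 down share only 4, so (1,2) = 4.
(1,1) = 13 − 4 = 9 completes the 13 across.
Nothing is forced directly, so branch on (2,2), whose candidates are 1 or 2. If (2,2) = 1: then (2,1) would have to be in {4} for the 5 across but in {1,2,3,5,6,7} for the 17 down — contradiction. So (2,2) = 2.
(2,1) = 5 − 2 = 3 completes the 5 across.
(3,1) = 17 − 12 = 5 completes the 17 down.
(3,2) = 6 − 5 = 1 completes the 6 across.

3 2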